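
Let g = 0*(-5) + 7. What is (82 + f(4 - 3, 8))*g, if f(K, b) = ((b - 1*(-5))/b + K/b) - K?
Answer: 2317/4 ≈ 579.25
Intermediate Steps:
g = 7 (g = 0 + 7 = 7)
f(K, b) = -K + K/b + (5 + b)/b (f(K, b) = ((b + 5)/b + K/b) - K = ((5 + b)/b + K/b) - K = (K/b + (5 + b)/b) - K = -K + K/b + (5 + b)/b)
(82 + f(4 - 3, 8))*g = (82 + (5 + (4 - 3) - 1*8*(-1 + (4 - 3)))/8)*7 = (82 + (5 + 1 - 1*8*(-1 + 1))/8)*7 = (82 + (5 + 1 - 1*8*0)/8)*7 = (82 + (5 + 1 + 0)/8)*7 = (82 + (1/8)*6)*7 = (82 + 3/4)*7 = (331/4)*7 = 2317/4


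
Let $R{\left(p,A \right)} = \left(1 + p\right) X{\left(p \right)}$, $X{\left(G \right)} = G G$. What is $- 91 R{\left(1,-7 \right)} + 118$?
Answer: $-64$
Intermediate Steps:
$X{\left(G \right)} = G^{2}$
$R{\left(p,A \right)} = p^{2} \left(1 + p\right)$ ($R{\left(p,A \right)} = \left(1 + p\right) p^{2} = p^{2} \left(1 + p\right)$)
$- 91 R{\left(1,-7 \right)} + 118 = - 91 \cdot 1^{2} \left(1 + 1\right) + 118 = - 91 \cdot 1 \cdot 2 + 118 = \left(-91\right) 2 + 118 = -182 + 118 = -64$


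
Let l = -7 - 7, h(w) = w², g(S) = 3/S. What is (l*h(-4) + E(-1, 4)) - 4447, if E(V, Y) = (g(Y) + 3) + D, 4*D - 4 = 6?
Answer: -18659/4 ≈ -4664.8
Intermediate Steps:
D = 5/2 (D = 1 + (¼)*6 = 1 + 3/2 = 5/2 ≈ 2.5000)
E(V, Y) = 11/2 + 3/Y (E(V, Y) = (3/Y + 3) + 5/2 = (3 + 3/Y) + 5/2 = 11/2 + 3/Y)
l = -14
(l*h(-4) + E(-1, 4)) - 4447 = (-14*(-4)² + (11/2 + 3/4)) - 4447 = (-14*16 + (11/2 + 3*(¼))) - 4447 = (-224 + (11/2 + ¾)) - 4447 = (-224 + 25/4) - 4447 = -871/4 - 4447 = -18659/4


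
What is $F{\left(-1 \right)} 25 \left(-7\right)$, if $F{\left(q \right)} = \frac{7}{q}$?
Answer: $1225$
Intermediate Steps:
$F{\left(-1 \right)} 25 \left(-7\right) = \frac{7}{-1} \cdot 25 \left(-7\right) = 7 \left(-1\right) 25 \left(-7\right) = \left(-7\right) 25 \left(-7\right) = \left(-175\right) \left(-7\right) = 1225$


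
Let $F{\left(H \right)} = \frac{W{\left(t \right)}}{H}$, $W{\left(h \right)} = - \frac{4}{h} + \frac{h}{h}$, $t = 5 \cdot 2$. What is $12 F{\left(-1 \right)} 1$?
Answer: $- \frac{36}{5} \approx -7.2$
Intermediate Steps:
$t = 10$
$W{\left(h \right)} = 1 - \frac{4}{h}$ ($W{\left(h \right)} = - \frac{4}{h} + 1 = 1 - \frac{4}{h}$)
$F{\left(H \right)} = \frac{3}{5 H}$ ($F{\left(H \right)} = \frac{\frac{1}{10} \left(-4 + 10\right)}{H} = \frac{\frac{1}{10} \cdot 6}{H} = \frac{3}{5 H}$)
$12 F{\left(-1 \right)} 1 = 12 \frac{3}{5 \left(-1\right)} 1 = 12 \cdot \frac{3}{5} \left(-1\right) 1 = 12 \left(- \frac{3}{5}\right) 1 = \left(- \frac{36}{5}\right) 1 = - \frac{36}{5}$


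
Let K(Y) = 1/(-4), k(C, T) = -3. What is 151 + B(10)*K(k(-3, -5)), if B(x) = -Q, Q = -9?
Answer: 595/4 ≈ 148.75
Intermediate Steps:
B(x) = 9 (B(x) = -1*(-9) = 9)
K(Y) = -¼
151 + B(10)*K(k(-3, -5)) = 151 + 9*(-¼) = 151 - 9/4 = 595/4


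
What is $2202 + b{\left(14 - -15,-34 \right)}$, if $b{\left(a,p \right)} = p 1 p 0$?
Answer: $2202$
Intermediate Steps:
$b{\left(a,p \right)} = 0$ ($b{\left(a,p \right)} = p p 0 = p 0 = 0$)
$2202 + b{\left(14 - -15,-34 \right)} = 2202 + 0 = 2202$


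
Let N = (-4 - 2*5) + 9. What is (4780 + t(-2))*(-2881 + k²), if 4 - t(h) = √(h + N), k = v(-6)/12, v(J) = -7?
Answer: -124029685/9 + 414815*I*√7/144 ≈ -1.3781e+7 + 7621.5*I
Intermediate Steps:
N = -5 (N = (-4 - 10) + 9 = -14 + 9 = -5)
k = -7/12 ≈ -0.58333
t(h) = 4 - √(-5 + h) (t(h) = 4 - √(h - 5) = 4 - √(-5 + h))
(4780 + t(-2))*(-2881 + k²) = (4780 + (4 - √(-5 - 2)))*(-2881 + (-7/12)²) = (4780 + (4 - √(-7)))*(-2881 + 49/144) = (4780 + (4 - I*√7))*(-414815/144) = (4784 - I*√7)*(-414815/144) = -124029685/9 + 414815*I*√7/144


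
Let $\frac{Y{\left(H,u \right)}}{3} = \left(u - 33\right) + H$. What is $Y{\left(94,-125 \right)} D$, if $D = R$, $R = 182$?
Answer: $-34944$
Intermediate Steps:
$D = 182$
$Y{\left(H,u \right)} = -99 + 3 H + 3 u$ ($Y{\left(H,u \right)} = 3 \left(\left(u - 33\right) + H\right) = 3 \left(\left(-33 + u\right) + H\right) = 3 \left(-33 + H + u\right) = -99 + 3 H + 3 u$)
$Y{\left(94,-125 \right)} D = \left(-99 + 3 \cdot 94 + 3 \left(-125\right)\right) 182 = \left(-99 + 282 - 375\right) 182 = \left(-192\right) 182 = -34944$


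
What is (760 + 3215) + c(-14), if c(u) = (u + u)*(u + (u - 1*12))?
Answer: 5095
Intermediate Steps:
c(u) = 2*u*(-12 + 2*u) (c(u) = (2*u)*(u + (u - 12)) = (2*u)*(u + (-12 + u)) = (2*u)*(-12 + 2*u) = 2*u*(-12 + 2*u))
(760 + 3215) + c(-14) = (760 + 3215) + 4*(-14)*(-6 - 14) = 3975 + 4*(-14)*(-20) = 3975 + 1120 = 5095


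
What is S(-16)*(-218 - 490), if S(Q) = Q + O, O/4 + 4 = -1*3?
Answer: 31152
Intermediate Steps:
O = -28 (O = -16 + 4*(-1*3) = -16 + 4*(-3) = -16 - 12 = -28)
S(Q) = -28 + Q (S(Q) = Q - 28 = -28 + Q)
S(-16)*(-218 - 490) = (-28 - 16)*(-218 - 490) = -44*(-708) = 31152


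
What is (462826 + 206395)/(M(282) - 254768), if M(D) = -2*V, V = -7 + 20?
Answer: -669221/254794 ≈ -2.6265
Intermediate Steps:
V = 13
M(D) = -26 (M(D) = -2*13 = -26)
(462826 + 206395)/(M(282) - 254768) = (462826 + 206395)/(-26 - 254768) = 669221/(-254794) = 669221*(-1/254794) = -669221/254794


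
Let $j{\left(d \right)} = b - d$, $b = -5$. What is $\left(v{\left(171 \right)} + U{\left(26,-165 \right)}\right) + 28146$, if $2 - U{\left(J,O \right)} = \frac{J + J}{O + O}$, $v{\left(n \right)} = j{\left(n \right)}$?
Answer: $\frac{4615406}{165} \approx 27972.0$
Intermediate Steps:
$j{\left(d \right)} = -5 - d$
$v{\left(n \right)} = -5 - n$
$U{\left(J,O \right)} = 2 - \frac{J}{O}$ ($U{\left(J,O \right)} = 2 - \frac{J + J}{O + O} = 2 - \frac{2 J}{2 O} = 2 - 2 J \frac{1}{2 O} = 2 - \frac{J}{O}$)
$\left(v{\left(171 \right)} + U{\left(26,-165 \right)}\right) + 28146 = \left(\left(-5 - 171\right) + \left(2 - \frac{26}{-165}\right)\right) + 28146 = \left(\left(-5 - 171\right) + \left(2 - 26 \left(- \frac{1}{165}\right)\right)\right) + 28146 = \left(-176 + \left(2 + \frac{26}{165}\right)\right) + 28146 = \left(-176 + \frac{356}{165}\right) + 28146 = - \frac{28684}{165} + 28146 = \frac{4615406}{165}$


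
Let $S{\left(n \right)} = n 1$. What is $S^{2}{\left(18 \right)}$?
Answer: $324$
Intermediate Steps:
$S{\left(n \right)} = n$
$S^{2}{\left(18 \right)} = 18^{2} = 324$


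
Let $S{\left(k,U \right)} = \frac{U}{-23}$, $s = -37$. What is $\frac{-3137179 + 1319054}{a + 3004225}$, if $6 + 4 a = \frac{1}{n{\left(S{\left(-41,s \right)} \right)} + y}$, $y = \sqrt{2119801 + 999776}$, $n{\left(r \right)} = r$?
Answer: $- \frac{48073498319675485487500}{79435425715598987013929} + \frac{3847152500 \sqrt{3119577}}{238306277146796961041787} \approx -0.60519$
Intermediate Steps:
$S{\left(k,U \right)} = - \frac{U}{23}$ ($S{\left(k,U \right)} = U \left(- \frac{1}{23}\right) = - \frac{U}{23}$)
$y = \sqrt{3119577} \approx 1766.2$
$a = - \frac{3}{2} + \frac{1}{4 \left(\frac{37}{23} + \sqrt{3119577}\right)}$ ($a = - \frac{3}{2} + \frac{1}{4 \left(\left(- \frac{1}{23}\right) \left(-37\right) + \sqrt{3119577}\right)} = - \frac{3}{2} + \frac{1}{4 \left(\frac{37}{23} + \sqrt{3119577}\right)} \approx -1.4999$)
$\frac{-3137179 + 1319054}{a + 3004225} = \frac{-3137179 + 1319054}{\left(- \frac{9901530035}{6601019456} + \frac{529 \sqrt{3119577}}{6601019456}\right) + 3004225} = - \frac{1818125}{\frac{19830937773671565}{6601019456} + \frac{529 \sqrt{3119577}}{6601019456}}$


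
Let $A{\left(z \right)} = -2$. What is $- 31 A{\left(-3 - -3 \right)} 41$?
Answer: $2542$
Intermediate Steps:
$- 31 A{\left(-3 - -3 \right)} 41 = \left(-31\right) \left(-2\right) 41 = 62 \cdot 41 = 2542$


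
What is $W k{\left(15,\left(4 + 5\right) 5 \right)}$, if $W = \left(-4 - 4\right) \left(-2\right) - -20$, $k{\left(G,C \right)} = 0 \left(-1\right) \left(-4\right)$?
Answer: $0$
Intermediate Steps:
$k{\left(G,C \right)} = 0$ ($k{\left(G,C \right)} = 0 \left(-4\right) = 0$)
$W = 36$ ($W = \left(-8\right) \left(-2\right) + 20 = 16 + 20 = 36$)
$W k{\left(15,\left(4 + 5\right) 5 \right)} = 36 \cdot 0 = 0$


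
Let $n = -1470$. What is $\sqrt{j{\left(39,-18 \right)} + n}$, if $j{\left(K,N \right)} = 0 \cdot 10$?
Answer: $7 i \sqrt{30} \approx 38.341 i$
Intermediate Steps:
$j{\left(K,N \right)} = 0$
$\sqrt{j{\left(39,-18 \right)} + n} = \sqrt{0 - 1470} = \sqrt{-1470} = 7 i \sqrt{30}$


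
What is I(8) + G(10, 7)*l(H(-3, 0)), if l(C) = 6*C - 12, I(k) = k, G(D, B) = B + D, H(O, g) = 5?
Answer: 314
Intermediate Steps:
l(C) = -12 + 6*C
I(8) + G(10, 7)*l(H(-3, 0)) = 8 + (7 + 10)*(-12 + 6*5) = 8 + 17*(-12 + 30) = 8 + 17*18 = 8 + 306 = 314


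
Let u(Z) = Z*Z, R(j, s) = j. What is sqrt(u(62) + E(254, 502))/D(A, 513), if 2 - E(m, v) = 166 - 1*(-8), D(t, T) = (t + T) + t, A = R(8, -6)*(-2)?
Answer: 6*sqrt(102)/481 ≈ 0.12598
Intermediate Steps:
A = -16 (A = 8*(-2) = -16)
D(t, T) = T + 2*t (D(t, T) = (T + t) + t = T + 2*t)
u(Z) = Z**2
E(m, v) = -172 (E(m, v) = 2 - (166 - 1*(-8)) = 2 - (166 + 8) = 2 - 1*174 = 2 - 174 = -172)
sqrt(u(62) + E(254, 502))/D(A, 513) = sqrt(62**2 - 172)/(513 + 2*(-16)) = sqrt(3844 - 172)/(513 - 32) = sqrt(3672)/481 = (6*sqrt(102))*(1/481) = 6*sqrt(102)/481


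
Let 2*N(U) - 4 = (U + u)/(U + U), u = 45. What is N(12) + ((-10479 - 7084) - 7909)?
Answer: -407501/16 ≈ -25469.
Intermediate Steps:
N(U) = 2 + (45 + U)/(4*U) (N(U) = 2 + ((U + 45)/(U + U))/2 = 2 + ((45 + U)/((2*U)))/2 = 2 + ((45 + U)*(1/(2*U)))/2 = 2 + ((45 + U)/(2*U))/2 = 2 + (45 + U)/(4*U))
N(12) + ((-10479 - 7084) - 7909) = (9/4)*(5 + 12)/12 + ((-10479 - 7084) - 7909) = (9/4)*(1/12)*17 + (-17563 - 7909) = 51/16 - 25472 = -407501/16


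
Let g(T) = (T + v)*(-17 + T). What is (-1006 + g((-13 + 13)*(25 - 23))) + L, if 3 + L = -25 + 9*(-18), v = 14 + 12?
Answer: -1638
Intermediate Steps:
v = 26
L = -190 (L = -3 + (-25 + 9*(-18)) = -3 + (-25 - 162) = -3 - 187 = -190)
g(T) = (-17 + T)*(26 + T) (g(T) = (T + 26)*(-17 + T) = (26 + T)*(-17 + T) = (-17 + T)*(26 + T))
(-1006 + g((-13 + 13)*(25 - 23))) + L = (-1006 + (-442 + ((-13 + 13)*(25 - 23))² + 9*((-13 + 13)*(25 - 23)))) - 190 = (-1006 + (-442 + (0*2)² + 9*(0*2))) - 190 = (-1006 + (-442 + 0² + 9*0)) - 190 = (-1006 + (-442 + 0 + 0)) - 190 = (-1006 - 442) - 190 = -1448 - 190 = -1638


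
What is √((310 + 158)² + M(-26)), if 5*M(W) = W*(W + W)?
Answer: 26*√8110/5 ≈ 468.29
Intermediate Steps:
M(W) = 2*W²/5 (M(W) = (W*(W + W))/5 = (W*(2*W))/5 = (2*W²)/5 = 2*W²/5)
√((310 + 158)² + M(-26)) = √((310 + 158)² + (⅖)*(-26)²) = √(468² + (⅖)*676) = √(219024 + 1352/5) = √(1096472/5) = 26*√8110/5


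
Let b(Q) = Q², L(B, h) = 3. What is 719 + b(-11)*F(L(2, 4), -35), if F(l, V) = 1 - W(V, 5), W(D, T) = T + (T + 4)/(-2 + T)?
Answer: -128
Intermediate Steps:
W(D, T) = T + (4 + T)/(-2 + T)
F(l, V) = -7 (F(l, V) = 1 - (4 + 5² - 1*5)/(-2 + 5) = 1 - (4 + 25 - 5)/3 = 1 - 24/3 = 1 - 1*8 = 1 - 8 = -7)
719 + b(-11)*F(L(2, 4), -35) = 719 + (-11)²*(-7) = 719 + 121*(-7) = 719 - 847 = -128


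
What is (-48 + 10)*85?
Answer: -3230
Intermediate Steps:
(-48 + 10)*85 = -38*85 = -3230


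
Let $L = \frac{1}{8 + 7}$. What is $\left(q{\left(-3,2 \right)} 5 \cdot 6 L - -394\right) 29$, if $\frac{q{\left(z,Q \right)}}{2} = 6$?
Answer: $12122$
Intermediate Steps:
$q{\left(z,Q \right)} = 12$ ($q{\left(z,Q \right)} = 2 \cdot 6 = 12$)
$L = \frac{1}{15} \approx 0.066667$
$\left(q{\left(-3,2 \right)} 5 \cdot 6 L - -394\right) 29 = \left(12 \cdot 5 \cdot 6 \cdot \frac{1}{15} - -394\right) 29 = \left(12 \cdot 30 \cdot \frac{1}{15} + 394\right) 29 = \left(360 \cdot \frac{1}{15} + 394\right) 29 = \left(24 + 394\right) 29 = 418 \cdot 29 = 12122$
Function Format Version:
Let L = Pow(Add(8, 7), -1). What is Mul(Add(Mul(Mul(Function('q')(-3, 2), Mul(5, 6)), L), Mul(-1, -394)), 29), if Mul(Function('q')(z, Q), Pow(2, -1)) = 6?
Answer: 12122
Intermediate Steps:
Function('q')(z, Q) = 12 (Function('q')(z, Q) = Mul(2, 6) = 12)
L = Rational(1, 15) (L = Pow(15, -1) = Rational(1, 15) ≈ 0.066667)
Mul(Add(Mul(Mul(Function('q')(-3, 2), Mul(5, 6)), L), Mul(-1, -394)), 29) = Mul(Add(Mul(Mul(12, Mul(5, 6)), Rational(1, 15)), Mul(-1, -394)), 29) = Mul(Add(Mul(Mul(12, 30), Rational(1, 15)), 394), 29) = Mul(Add(Mul(360, Rational(1, 15)), 394), 29) = Mul(Add(24, 394), 29) = Mul(418, 29) = 12122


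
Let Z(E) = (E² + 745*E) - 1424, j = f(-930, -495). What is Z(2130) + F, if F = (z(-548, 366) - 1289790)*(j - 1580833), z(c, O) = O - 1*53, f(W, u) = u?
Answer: 2039092207782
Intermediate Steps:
j = -495
z(c, O) = -53 + O (z(c, O) = O - 53 = -53 + O)
Z(E) = -1424 + E² + 745*E
F = 2039086085456 (F = ((-53 + 366) - 1289790)*(-495 - 1580833) = (313 - 1289790)*(-1581328) = -1289477*(-1581328) = 2039086085456)
Z(2130) + F = (-1424 + 2130² + 745*2130) + 2039086085456 = (-1424 + 4536900 + 1586850) + 2039086085456 = 6122326 + 2039086085456 = 2039092207782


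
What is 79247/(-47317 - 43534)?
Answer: -79247/90851 ≈ -0.87227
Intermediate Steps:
79247/(-47317 - 43534) = 79247/(-90851) = 79247*(-1/90851) = -79247/90851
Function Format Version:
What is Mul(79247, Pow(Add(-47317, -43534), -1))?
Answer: Rational(-79247, 90851) ≈ -0.87227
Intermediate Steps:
Mul(79247, Pow(Add(-47317, -43534), -1)) = Mul(79247, Pow(-90851, -1)) = Mul(79247, Rational(-1, 90851)) = Rational(-79247, 90851)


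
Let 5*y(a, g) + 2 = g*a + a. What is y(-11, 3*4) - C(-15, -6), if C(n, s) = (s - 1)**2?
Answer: -78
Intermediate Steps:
y(a, g) = -2/5 + a/5 + a*g/5 (y(a, g) = -2/5 + (g*a + a)/5 = -2/5 + (a*g + a)/5 = -2/5 + (a + a*g)/5 = -2/5 + (a/5 + a*g/5) = -2/5 + a/5 + a*g/5)
C(n, s) = (-1 + s)**2
y(-11, 3*4) - C(-15, -6) = (-2/5 + (1/5)*(-11) + (1/5)*(-11)*(3*4)) - (-1 - 6)**2 = (-2/5 - 11/5 + (1/5)*(-11)*12) - 1*(-7)**2 = (-2/5 - 11/5 - 132/5) - 1*49 = -29 - 49 = -78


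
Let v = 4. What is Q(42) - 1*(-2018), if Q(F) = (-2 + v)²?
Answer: 2022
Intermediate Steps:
Q(F) = 4 (Q(F) = (-2 + 4)² = 2² = 4)
Q(42) - 1*(-2018) = 4 - 1*(-2018) = 4 + 2018 = 2022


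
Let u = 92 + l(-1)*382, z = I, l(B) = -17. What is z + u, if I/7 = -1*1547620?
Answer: -10839742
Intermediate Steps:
I = -10833340 (I = 7*(-1*1547620) = 7*(-1547620) = -10833340)
z = -10833340
u = -6402 (u = 92 - 17*382 = 92 - 6494 = -6402)
z + u = -10833340 - 6402 = -10839742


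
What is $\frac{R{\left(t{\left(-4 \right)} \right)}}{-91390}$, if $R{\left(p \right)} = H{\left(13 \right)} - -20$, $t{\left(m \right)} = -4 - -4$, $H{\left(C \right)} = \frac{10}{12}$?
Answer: $- \frac{25}{109668} \approx -0.00022796$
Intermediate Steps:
$H{\left(C \right)} = \frac{5}{6}$ ($H{\left(C \right)} = 10 \cdot \frac{1}{12} = \frac{5}{6}$)
$t{\left(m \right)} = 0$ ($t{\left(m \right)} = -4 + 4 = 0$)
$R{\left(p \right)} = \frac{125}{6}$ ($R{\left(p \right)} = \frac{5}{6} - -20 = \frac{5}{6} + 20 = \frac{125}{6}$)
$\frac{R{\left(t{\left(-4 \right)} \right)}}{-91390} = \frac{125}{6 \left(-91390\right)} = \frac{125}{6} \left(- \frac{1}{91390}\right) = - \frac{25}{109668}$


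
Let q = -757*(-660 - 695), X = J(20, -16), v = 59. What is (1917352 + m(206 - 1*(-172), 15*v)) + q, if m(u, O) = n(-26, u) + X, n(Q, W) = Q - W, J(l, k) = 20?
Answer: 2942703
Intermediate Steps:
X = 20
q = 1025735 (q = -757*(-1355) = 1025735)
m(u, O) = -6 - u (m(u, O) = (-26 - u) + 20 = -6 - u)
(1917352 + m(206 - 1*(-172), 15*v)) + q = (1917352 + (-6 - (206 - 1*(-172)))) + 1025735 = (1917352 + (-6 - (206 + 172))) + 1025735 = (1917352 + (-6 - 1*378)) + 1025735 = (1917352 + (-6 - 378)) + 1025735 = (1917352 - 384) + 1025735 = 1916968 + 1025735 = 2942703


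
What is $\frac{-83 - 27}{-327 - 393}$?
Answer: $\frac{11}{72} \approx 0.15278$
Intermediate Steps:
$\frac{-83 - 27}{-327 - 393} = - \frac{110}{-720} = \left(-110\right) \left(- \frac{1}{720}\right) = \frac{11}{72}$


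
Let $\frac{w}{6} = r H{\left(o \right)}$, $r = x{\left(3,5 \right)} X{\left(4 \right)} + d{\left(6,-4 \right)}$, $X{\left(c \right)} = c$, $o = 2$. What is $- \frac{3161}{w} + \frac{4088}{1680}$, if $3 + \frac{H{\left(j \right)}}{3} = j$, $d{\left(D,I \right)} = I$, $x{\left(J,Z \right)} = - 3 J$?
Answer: $- \frac{1409}{720} \approx -1.9569$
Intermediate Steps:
$H{\left(j \right)} = -9 + 3 j$
$r = -40$ ($r = \left(-3\right) 3 \cdot 4 - 4 = \left(-9\right) 4 - 4 = -36 - 4 = -40$)
$w = 720$ ($w = 6 \left(- 40 \left(-9 + 3 \cdot 2\right)\right) = 6 \left(- 40 \left(-9 + 6\right)\right) = 6 \left(\left(-40\right) \left(-3\right)\right) = 6 \cdot 120 = 720$)
$- \frac{3161}{w} + \frac{4088}{1680} = - \frac{3161}{720} + \frac{4088}{1680} = \left(-3161\right) \frac{1}{720} + 4088 \cdot \frac{1}{1680} = - \frac{3161}{720} + \frac{73}{30} = - \frac{1409}{720}$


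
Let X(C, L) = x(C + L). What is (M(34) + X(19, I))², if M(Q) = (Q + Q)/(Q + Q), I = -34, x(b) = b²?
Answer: 51076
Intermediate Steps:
M(Q) = 1 (M(Q) = (2*Q)/((2*Q)) = (2*Q)*(1/(2*Q)) = 1)
X(C, L) = (C + L)²
(M(34) + X(19, I))² = (1 + (19 - 34)²)² = (1 + (-15)²)² = (1 + 225)² = 226² = 51076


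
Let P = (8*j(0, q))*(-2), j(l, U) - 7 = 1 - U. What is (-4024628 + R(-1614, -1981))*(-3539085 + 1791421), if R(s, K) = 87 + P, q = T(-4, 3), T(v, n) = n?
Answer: 7033685235344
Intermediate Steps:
q = 3
j(l, U) = 8 - U (j(l, U) = 7 + (1 - U) = 8 - U)
P = -80 (P = (8*(8 - 1*3))*(-2) = (8*(8 - 3))*(-2) = (8*5)*(-2) = 40*(-2) = -80)
R(s, K) = 7 (R(s, K) = 87 - 80 = 7)
(-4024628 + R(-1614, -1981))*(-3539085 + 1791421) = (-4024628 + 7)*(-3539085 + 1791421) = -4024621*(-1747664) = 7033685235344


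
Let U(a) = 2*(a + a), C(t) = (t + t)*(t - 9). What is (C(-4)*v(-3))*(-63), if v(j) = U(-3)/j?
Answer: -26208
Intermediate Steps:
C(t) = 2*t*(-9 + t) (C(t) = (2*t)*(-9 + t) = 2*t*(-9 + t))
U(a) = 4*a (U(a) = 2*(2*a) = 4*a)
v(j) = -12/j (v(j) = (4*(-3))/j = -12/j)
(C(-4)*v(-3))*(-63) = ((2*(-4)*(-9 - 4))*(-12/(-3)))*(-63) = ((2*(-4)*(-13))*(-12*(-1/3)))*(-63) = (104*4)*(-63) = 416*(-63) = -26208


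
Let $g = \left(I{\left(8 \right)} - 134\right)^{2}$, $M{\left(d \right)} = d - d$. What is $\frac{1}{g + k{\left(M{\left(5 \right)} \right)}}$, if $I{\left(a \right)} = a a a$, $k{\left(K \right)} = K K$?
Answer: $\frac{1}{142884} \approx 6.9987 \cdot 10^{-6}$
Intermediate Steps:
$M{\left(d \right)} = 0$
$k{\left(K \right)} = K^{2}$
$I{\left(a \right)} = a^{3}$ ($I{\left(a \right)} = a^{2} a = a^{3}$)
$g = 142884$ ($g = \left(8^{3} - 134\right)^{2} = \left(512 - 134\right)^{2} = 378^{2} = 142884$)
$\frac{1}{g + k{\left(M{\left(5 \right)} \right)}} = \frac{1}{142884 + 0^{2}} = \frac{1}{142884 + 0} = \frac{1}{142884}$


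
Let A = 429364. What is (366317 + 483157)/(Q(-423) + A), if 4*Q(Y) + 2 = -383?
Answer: 1132632/572357 ≈ 1.9789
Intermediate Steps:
Q(Y) = -385/4 (Q(Y) = -½ + (¼)*(-383) = -½ - 383/4 = -385/4)
(366317 + 483157)/(Q(-423) + A) = (366317 + 483157)/(-385/4 + 429364) = 849474/(1717071/4) = 849474*(4/1717071) = 1132632/572357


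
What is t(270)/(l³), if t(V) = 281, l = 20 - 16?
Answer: 281/64 ≈ 4.3906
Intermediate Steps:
l = 4
t(270)/(l³) = 281/(4³) = 281/64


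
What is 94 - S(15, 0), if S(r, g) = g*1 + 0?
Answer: 94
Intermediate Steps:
S(r, g) = g (S(r, g) = g + 0 = g)
94 - S(15, 0) = 94 - 1*0 = 94 + 0 = 94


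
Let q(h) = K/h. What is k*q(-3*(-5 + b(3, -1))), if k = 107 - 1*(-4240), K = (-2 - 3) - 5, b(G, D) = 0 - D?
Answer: -7245/2 ≈ -3622.5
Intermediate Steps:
b(G, D) = -D
K = -10 (K = -5 - 5 = -10)
q(h) = -10/h
k = 4347 (k = 107 + 4240 = 4347)
k*q(-3*(-5 + b(3, -1))) = 4347*(-10*(-1/(3*(-5 - 1*(-1))))) = 4347*(-10*(-1/(3*(-5 + 1)))) = 4347*(-10/((-3*(-4)))) = 4347*(-10/12) = 4347*(-10*1/12) = 4347*(-5/6) = -7245/2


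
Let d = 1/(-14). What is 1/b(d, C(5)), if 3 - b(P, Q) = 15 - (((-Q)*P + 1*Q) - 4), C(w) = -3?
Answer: -14/269 ≈ -0.052045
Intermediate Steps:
d = -1/14 ≈ -0.071429
b(P, Q) = -16 + Q - P*Q (b(P, Q) = 3 - (15 - (((-Q)*P + 1*Q) - 4)) = 3 - (15 - ((-P*Q + Q) - 4)) = 3 - (15 - ((Q - P*Q) - 4)) = 3 - (15 - (-4 + Q - P*Q)) = 3 - (15 + (4 - Q + P*Q)) = 3 - (19 - Q + P*Q) = 3 + (-19 + Q - P*Q) = -16 + Q - P*Q)
1/b(d, C(5)) = 1/(-16 - 3 - 1*(-1/14)*(-3)) = 1/(-16 - 3 - 3/14) = 1/(-269/14) = -14/269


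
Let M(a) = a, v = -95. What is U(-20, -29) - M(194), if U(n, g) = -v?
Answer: -99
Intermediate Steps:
U(n, g) = 95 (U(n, g) = -1*(-95) = 95)
U(-20, -29) - M(194) = 95 - 1*194 = 95 - 194 = -99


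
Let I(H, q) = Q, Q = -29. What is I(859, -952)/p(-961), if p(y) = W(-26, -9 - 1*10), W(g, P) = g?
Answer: 29/26 ≈ 1.1154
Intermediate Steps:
p(y) = -26
I(H, q) = -29
I(859, -952)/p(-961) = -29/(-26) = -29*(-1/26) = 29/26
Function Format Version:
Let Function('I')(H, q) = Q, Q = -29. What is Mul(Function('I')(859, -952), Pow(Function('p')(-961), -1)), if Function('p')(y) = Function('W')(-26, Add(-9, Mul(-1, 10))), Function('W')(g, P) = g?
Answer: Rational(29, 26) ≈ 1.1154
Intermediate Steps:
Function('p')(y) = -26
Function('I')(H, q) = -29
Mul(Function('I')(859, -952), Pow(Function('p')(-961), -1)) = Mul(-29, Pow(-26, -1)) = Mul(-29, Rational(-1, 26)) = Rational(29, 26)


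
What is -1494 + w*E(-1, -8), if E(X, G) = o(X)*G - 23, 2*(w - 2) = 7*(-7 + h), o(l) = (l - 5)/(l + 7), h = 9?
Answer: -1629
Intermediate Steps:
o(l) = (-5 + l)/(7 + l)
w = 9 (w = 2 + (7*(-7 + 9))/2 = 2 + (7*2)/2 = 2 + (½)*14 = 2 + 7 = 9)
E(X, G) = -23 + G*(-5 + X)/(7 + X) (E(X, G) = ((-5 + X)/(7 + X))*G - 23 = G*(-5 + X)/(7 + X) - 23 = -23 + G*(-5 + X)/(7 + X))
-1494 + w*E(-1, -8) = -1494 + 9*((-161 - 23*(-1) - 8*(-5 - 1))/(7 - 1)) = -1494 + 9*((-161 + 23 - 8*(-6))/6) = -1494 + 9*((-161 + 23 + 48)/6) = -1494 + 9*((⅙)*(-90)) = -1494 + 9*(-15) = -1494 - 135 = -1629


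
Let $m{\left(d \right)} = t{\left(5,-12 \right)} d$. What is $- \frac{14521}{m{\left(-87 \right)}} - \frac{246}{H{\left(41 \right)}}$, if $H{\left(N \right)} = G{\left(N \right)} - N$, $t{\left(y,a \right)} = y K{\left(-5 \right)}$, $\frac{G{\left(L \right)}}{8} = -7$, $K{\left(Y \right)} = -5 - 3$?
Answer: $- \frac{552457}{337560} \approx -1.6366$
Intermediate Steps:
$K{\left(Y \right)} = -8$
$G{\left(L \right)} = -56$ ($G{\left(L \right)} = 8 \left(-7\right) = -56$)
$t{\left(y,a \right)} = - 8 y$ ($t{\left(y,a \right)} = y \left(-8\right) = - 8 y$)
$H{\left(N \right)} = -56 - N$
$m{\left(d \right)} = - 40 d$ ($m{\left(d \right)} = \left(-8\right) 5 d = - 40 d$)
$- \frac{14521}{m{\left(-87 \right)}} - \frac{246}{H{\left(41 \right)}} = - \frac{14521}{\left(-40\right) \left(-87\right)} - \frac{246}{-56 - 41} = - \frac{14521}{3480} - \frac{246}{-56 - 41} = \left(-14521\right) \frac{1}{3480} - \frac{246}{-97} = - \frac{14521}{3480} - - \frac{246}{97} = - \frac{14521}{3480} + \frac{246}{97} = - \frac{552457}{337560}$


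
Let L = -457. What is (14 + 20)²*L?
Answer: -528292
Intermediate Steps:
(14 + 20)²*L = (14 + 20)²*(-457) = 34²*(-457) = 1156*(-457) = -528292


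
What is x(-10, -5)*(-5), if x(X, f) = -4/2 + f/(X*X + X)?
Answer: 185/18 ≈ 10.278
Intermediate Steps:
x(X, f) = -2 + f/(X + X**2) (x(X, f) = -4*1/2 + f/(X**2 + X) = -2 + f/(X + X**2))
x(-10, -5)*(-5) = ((-5 - 2*(-10) - 2*(-10)**2)/((-10)*(1 - 10)))*(-5) = -1/10*(-5 + 20 - 2*100)/(-9)*(-5) = -1/10*(-1/9)*(-5 + 20 - 200)*(-5) = -1/10*(-1/9)*(-185)*(-5) = -37/18*(-5) = 185/18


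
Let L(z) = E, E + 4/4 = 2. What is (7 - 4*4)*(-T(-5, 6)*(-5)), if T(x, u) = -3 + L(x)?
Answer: 90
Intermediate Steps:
E = 1 (E = -1 + 2 = 1)
L(z) = 1
T(x, u) = -2 (T(x, u) = -3 + 1 = -2)
(7 - 4*4)*(-T(-5, 6)*(-5)) = (7 - 4*4)*(-1*(-2)*(-5)) = (7 - 16)*(2*(-5)) = -9*(-10) = 90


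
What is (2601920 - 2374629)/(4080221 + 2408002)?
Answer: 227291/6488223 ≈ 0.035031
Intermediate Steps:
(2601920 - 2374629)/(4080221 + 2408002) = 227291/6488223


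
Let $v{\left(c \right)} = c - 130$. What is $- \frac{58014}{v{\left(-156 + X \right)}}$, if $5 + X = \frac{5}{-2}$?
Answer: $\frac{116028}{587} \approx 197.66$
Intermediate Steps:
$X = - \frac{15}{2}$ ($X = -5 + \frac{5}{-2} = -5 + 5 \left(- \frac{1}{2}\right) = -5 - \frac{5}{2} = - \frac{15}{2} \approx -7.5$)
$v{\left(c \right)} = -130 + c$
$- \frac{58014}{v{\left(-156 + X \right)}} = - \frac{58014}{-130 - \frac{327}{2}} = - \frac{58014}{- \frac{587}{2}} = \left(-58014\right) \left(- \frac{2}{587}\right) = \frac{116028}{587}$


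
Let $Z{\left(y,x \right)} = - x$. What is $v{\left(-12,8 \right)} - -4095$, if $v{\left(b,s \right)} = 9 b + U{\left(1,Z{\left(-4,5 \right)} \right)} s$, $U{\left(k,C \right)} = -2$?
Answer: $3971$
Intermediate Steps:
$v{\left(b,s \right)} = - 2 s + 9 b$ ($v{\left(b,s \right)} = 9 b - 2 s = - 2 s + 9 b$)
$v{\left(-12,8 \right)} - -4095 = \left(\left(-2\right) 8 + 9 \left(-12\right)\right) - -4095 = \left(-16 - 108\right) + 4095 = -124 + 4095 = 3971$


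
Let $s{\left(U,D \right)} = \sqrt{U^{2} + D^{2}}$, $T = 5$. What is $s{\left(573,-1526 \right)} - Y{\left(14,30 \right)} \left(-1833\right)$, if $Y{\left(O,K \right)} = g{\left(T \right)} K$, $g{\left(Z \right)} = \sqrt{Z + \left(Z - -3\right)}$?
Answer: $\sqrt{2657005} + 54990 \sqrt{13} \approx 1.999 \cdot 10^{5}$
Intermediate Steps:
$g{\left(Z \right)} = \sqrt{3 + 2 Z}$ ($g{\left(Z \right)} = \sqrt{Z + \left(Z + 3\right)} = \sqrt{Z + \left(3 + Z\right)} = \sqrt{3 + 2 Z}$)
$Y{\left(O,K \right)} = K \sqrt{13}$ ($Y{\left(O,K \right)} = \sqrt{3 + 2 \cdot 5} K = \sqrt{3 + 10} K = \sqrt{13} K = K \sqrt{13}$)
$s{\left(U,D \right)} = \sqrt{D^{2} + U^{2}}$
$s{\left(573,-1526 \right)} - Y{\left(14,30 \right)} \left(-1833\right) = \sqrt{\left(-1526\right)^{2} + 573^{2}} - 30 \sqrt{13} \left(-1833\right) = \sqrt{2328676 + 328329} - - 54990 \sqrt{13} = \sqrt{2657005} + 54990 \sqrt{13}$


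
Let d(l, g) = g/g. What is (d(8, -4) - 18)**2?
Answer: 289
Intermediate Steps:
d(l, g) = 1
(d(8, -4) - 18)**2 = (1 - 18)**2 = (-17)**2 = 289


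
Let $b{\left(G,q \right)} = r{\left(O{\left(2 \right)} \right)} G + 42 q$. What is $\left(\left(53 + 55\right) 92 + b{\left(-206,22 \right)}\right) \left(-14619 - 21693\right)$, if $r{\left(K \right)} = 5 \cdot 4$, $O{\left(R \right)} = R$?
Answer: $-244742880$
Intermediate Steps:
$r{\left(K \right)} = 20$
$b{\left(G,q \right)} = 20 G + 42 q$
$\left(\left(53 + 55\right) 92 + b{\left(-206,22 \right)}\right) \left(-14619 - 21693\right) = \left(\left(53 + 55\right) 92 + \left(20 \left(-206\right) + 42 \cdot 22\right)\right) \left(-14619 - 21693\right) = \left(108 \cdot 92 + \left(-4120 + 924\right)\right) \left(-36312\right) = \left(9936 - 3196\right) \left(-36312\right) = 6740 \left(-36312\right) = -244742880$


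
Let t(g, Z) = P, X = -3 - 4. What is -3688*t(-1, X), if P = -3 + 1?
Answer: 7376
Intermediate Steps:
X = -7
P = -2
t(g, Z) = -2
-3688*t(-1, X) = -3688*(-2) = 7376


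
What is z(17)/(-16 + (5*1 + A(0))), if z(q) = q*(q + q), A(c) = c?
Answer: -578/11 ≈ -52.545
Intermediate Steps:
z(q) = 2*q² (z(q) = q*(2*q) = 2*q²)
z(17)/(-16 + (5*1 + A(0))) = (2*17²)/(-16 + (5*1 + 0)) = (2*289)/(-16 + (5 + 0)) = 578/(-16 + 5) = 578/(-11) = 578*(-1/11) = -578/11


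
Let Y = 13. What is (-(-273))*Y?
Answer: 3549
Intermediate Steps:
(-(-273))*Y = -(-273)*13 = -39*(-7)*13 = 273*13 = 3549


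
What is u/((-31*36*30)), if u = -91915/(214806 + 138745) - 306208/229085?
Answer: 43105497461/903884456118600 ≈ 4.7689e-5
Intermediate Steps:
u = -129316492383/80993230835 (u = -91915/353551 - 306208*1/229085 = -91915*1/353551 - 306208/229085 = -91915/353551 - 306208/229085 = -129316492383/80993230835 ≈ -1.5966)
u/((-31*36*30)) = -129316492383/(80993230835*(-31*36*30)) = -129316492383/(80993230835*((-1116*30))) = -129316492383/80993230835/(-33480) = -129316492383/80993230835*(-1/33480) = 43105497461/903884456118600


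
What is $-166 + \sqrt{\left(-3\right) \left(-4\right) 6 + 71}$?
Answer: $-166 + \sqrt{143} \approx -154.04$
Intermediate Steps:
$-166 + \sqrt{\left(-3\right) \left(-4\right) 6 + 71} = -166 + \sqrt{12 \cdot 6 + 71} = -166 + \sqrt{72 + 71} = -166 + \sqrt{143}$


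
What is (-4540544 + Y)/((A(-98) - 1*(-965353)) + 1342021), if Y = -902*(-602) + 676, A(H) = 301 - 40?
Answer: -3996864/2307635 ≈ -1.7320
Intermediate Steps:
A(H) = 261
Y = 543680 (Y = 543004 + 676 = 543680)
(-4540544 + Y)/((A(-98) - 1*(-965353)) + 1342021) = (-4540544 + 543680)/((261 - 1*(-965353)) + 1342021) = -3996864/((261 + 965353) + 1342021) = -3996864/(965614 + 1342021) = -3996864/2307635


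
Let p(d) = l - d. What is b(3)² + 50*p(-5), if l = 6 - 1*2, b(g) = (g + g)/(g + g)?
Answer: 451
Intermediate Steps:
b(g) = 1 (b(g) = (2*g)/((2*g)) = (2*g)*(1/(2*g)) = 1)
l = 4 (l = 6 - 2 = 4)
p(d) = 4 - d
b(3)² + 50*p(-5) = 1² + 50*(4 - 1*(-5)) = 1 + 50*(4 + 5) = 1 + 50*9 = 1 + 450 = 451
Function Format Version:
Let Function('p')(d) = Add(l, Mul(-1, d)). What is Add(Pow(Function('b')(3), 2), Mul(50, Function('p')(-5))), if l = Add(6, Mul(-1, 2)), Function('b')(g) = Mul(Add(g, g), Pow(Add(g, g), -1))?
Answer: 451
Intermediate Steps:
Function('b')(g) = 1 (Function('b')(g) = Mul(Mul(2, g), Pow(Mul(2, g), -1)) = Mul(Mul(2, g), Mul(Rational(1, 2), Pow(g, -1))) = 1)
l = 4 (l = Add(6, -2) = 4)
Function('p')(d) = Add(4, Mul(-1, d))
Add(Pow(Function('b')(3), 2), Mul(50, Function('p')(-5))) = Add(Pow(1, 2), Mul(50, Add(4, Mul(-1, -5)))) = Add(1, Mul(50, Add(4, 5))) = Add(1, Mul(50, 9)) = Add(1, 450) = 451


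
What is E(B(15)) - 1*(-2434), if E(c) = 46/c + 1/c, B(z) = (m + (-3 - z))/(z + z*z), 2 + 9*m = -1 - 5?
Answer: 31226/17 ≈ 1836.8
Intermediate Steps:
m = -8/9 (m = -2/9 + (-1 - 5)/9 = -2/9 + (⅑)*(-6) = -2/9 - ⅔ = -8/9 ≈ -0.88889)
B(z) = (-35/9 - z)/(z + z²) (B(z) = (-8/9 + (-3 - z))/(z + z*z) = (-35/9 - z)/(z + z²))
E(c) = 47/c (E(c) = 46/c + 1/c = 47/c)
E(B(15)) - 1*(-2434) = 47/(((-35/9 - 1*15)/(15*(1 + 15)))) - 1*(-2434) = 47/(((1/15)*(-35/9 - 15)/16)) + 2434 = 47/(((1/15)*(1/16)*(-170/9))) + 2434 = 47/(-17/216) + 2434 = 47*(-216/17) + 2434 = -10152/17 + 2434 = 31226/17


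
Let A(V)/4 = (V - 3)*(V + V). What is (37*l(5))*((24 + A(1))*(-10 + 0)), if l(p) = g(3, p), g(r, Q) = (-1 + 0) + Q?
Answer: -11840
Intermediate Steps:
A(V) = 8*V*(-3 + V) (A(V) = 4*((V - 3)*(V + V)) = 4*((-3 + V)*(2*V)) = 4*(2*V*(-3 + V)) = 8*V*(-3 + V))
g(r, Q) = -1 + Q
l(p) = -1 + p
(37*l(5))*((24 + A(1))*(-10 + 0)) = (37*(-1 + 5))*((24 + 8*1*(-3 + 1))*(-10 + 0)) = (37*4)*((24 + 8*1*(-2))*(-10)) = 148*((24 - 16)*(-10)) = 148*(8*(-10)) = 148*(-80) = -11840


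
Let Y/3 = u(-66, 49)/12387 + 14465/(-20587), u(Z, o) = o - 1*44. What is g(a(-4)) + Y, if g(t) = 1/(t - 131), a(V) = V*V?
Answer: -20678631023/9775428145 ≈ -2.1154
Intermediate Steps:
u(Z, o) = -44 + o (u(Z, o) = o - 44 = -44 + o)
a(V) = V²
g(t) = 1/(-131 + t)
Y = -179075020/85003723 (Y = 3*((-44 + 49)/12387 + 14465/(-20587)) = 3*(5*(1/12387) + 14465*(-1/20587)) = 3*(5/12387 - 14465/20587) = 3*(-179075020/255011169) = -179075020/85003723 ≈ -2.1067)
g(a(-4)) + Y = 1/(-131 + (-4)²) - 179075020/85003723 = 1/(-131 + 16) - 179075020/85003723 = 1/(-115) - 179075020/85003723 = -1/115 - 179075020/85003723 = -20678631023/9775428145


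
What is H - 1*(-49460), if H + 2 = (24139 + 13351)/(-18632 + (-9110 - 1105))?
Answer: 1426677436/28847 ≈ 49457.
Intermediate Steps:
H = -95184/28847 (H = -2 + (24139 + 13351)/(-18632 + (-9110 - 1105)) = -2 + 37490/(-18632 - 10215) = -2 + 37490/(-28847) = -2 + 37490*(-1/28847) = -2 - 37490/28847 = -95184/28847 ≈ -3.2996)
H - 1*(-49460) = -95184/28847 - 1*(-49460) = -95184/28847 + 49460 = 1426677436/28847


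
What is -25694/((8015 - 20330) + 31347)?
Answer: -12847/9516 ≈ -1.3500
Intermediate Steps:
-25694/((8015 - 20330) + 31347) = -25694/(-12315 + 31347) = -25694/19032 = -25694*1/19032 = -12847/9516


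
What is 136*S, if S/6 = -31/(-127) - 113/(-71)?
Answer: 13506432/9017 ≈ 1497.9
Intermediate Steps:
S = 99312/9017 (S = 6*(-31/(-127) - 113/(-71)) = 6*(-31*(-1/127) - 113*(-1/71)) = 6*(31/127 + 113/71) = 6*(16552/9017) = 99312/9017 ≈ 11.014)
136*S = 136*(99312/9017) = 13506432/9017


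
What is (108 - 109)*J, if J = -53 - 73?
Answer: 126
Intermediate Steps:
J = -126
(108 - 109)*J = (108 - 109)*(-126) = -1*(-126) = 126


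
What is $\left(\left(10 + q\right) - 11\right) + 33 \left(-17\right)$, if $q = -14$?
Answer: $-576$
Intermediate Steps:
$\left(\left(10 + q\right) - 11\right) + 33 \left(-17\right) = \left(\left(10 - 14\right) - 11\right) + 33 \left(-17\right) = \left(-4 - 11\right) - 561 = -15 - 561 = -576$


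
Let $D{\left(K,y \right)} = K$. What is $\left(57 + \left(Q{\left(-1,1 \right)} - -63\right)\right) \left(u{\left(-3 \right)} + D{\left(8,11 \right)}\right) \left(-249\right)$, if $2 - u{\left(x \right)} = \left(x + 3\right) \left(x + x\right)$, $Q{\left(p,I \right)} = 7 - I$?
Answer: $-313740$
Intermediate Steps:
$u{\left(x \right)} = 2 - 2 x \left(3 + x\right)$ ($u{\left(x \right)} = 2 - \left(x + 3\right) \left(x + x\right) = 2 - \left(3 + x\right) 2 x = 2 - 2 x \left(3 + x\right)$)
$\left(57 + \left(Q{\left(-1,1 \right)} - -63\right)\right) \left(u{\left(-3 \right)} + D{\left(8,11 \right)}\right) \left(-249\right) = \left(57 + \left(\left(7 - 1\right) - -63\right)\right) \left(\left(2 - -18 - 2 \left(-3\right)^{2}\right) + 8\right) \left(-249\right) = \left(57 + \left(\left(7 - 1\right) + 63\right)\right) \left(\left(2 + 18 - 18\right) + 8\right) \left(-249\right) = \left(57 + \left(6 + 63\right)\right) \left(\left(2 + 18 - 18\right) + 8\right) \left(-249\right) = \left(57 + 69\right) \left(2 + 8\right) \left(-249\right) = 126 \cdot 10 \left(-249\right) = 1260 \left(-249\right) = -313740$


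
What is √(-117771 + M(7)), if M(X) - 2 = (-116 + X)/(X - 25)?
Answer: I*√4239466/6 ≈ 343.17*I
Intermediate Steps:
M(X) = 2 + (-116 + X)/(-25 + X) (M(X) = 2 + (-116 + X)/(X - 25) = 2 + (-116 + X)/(-25 + X))
√(-117771 + M(7)) = √(-117771 + (-166 + 3*7)/(-25 + 7)) = √(-117771 + (-166 + 21)/(-18)) = √(-117771 - 1/18*(-145)) = √(-117771 + 145/18) = √(-2119733/18) = I*√4239466/6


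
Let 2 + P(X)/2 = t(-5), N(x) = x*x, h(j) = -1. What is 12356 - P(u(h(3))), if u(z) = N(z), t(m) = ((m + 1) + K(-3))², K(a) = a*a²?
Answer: 10438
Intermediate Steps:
K(a) = a³
N(x) = x²
t(m) = (-26 + m)² (t(m) = ((m + 1) + (-3)³)² = ((1 + m) - 27)² = (-26 + m)²)
u(z) = z²
P(X) = 1918 (P(X) = -4 + 2*(-26 - 5)² = -4 + 2*(-31)² = -4 + 2*961 = -4 + 1922 = 1918)
12356 - P(u(h(3))) = 12356 - 1*1918 = 12356 - 1918 = 10438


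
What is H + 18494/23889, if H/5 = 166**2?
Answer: 3291444914/23889 ≈ 1.3778e+5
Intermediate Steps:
H = 137780 (H = 5*166**2 = 5*27556 = 137780)
H + 18494/23889 = 137780 + 18494/23889 = 3291444914/23889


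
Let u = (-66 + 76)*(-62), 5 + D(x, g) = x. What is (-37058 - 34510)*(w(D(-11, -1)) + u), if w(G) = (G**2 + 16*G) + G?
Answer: 45517248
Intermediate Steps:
D(x, g) = -5 + x
w(G) = G**2 + 17*G
u = -620 (u = 10*(-62) = -620)
(-37058 - 34510)*(w(D(-11, -1)) + u) = (-37058 - 34510)*((-5 - 11)*(17 + (-5 - 11)) - 620) = -71568*(-16*(17 - 16) - 620) = -71568*(-16*1 - 620) = -71568*(-16 - 620) = -71568*(-636) = 45517248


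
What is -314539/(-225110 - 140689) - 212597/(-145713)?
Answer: 13733354590/5922407743 ≈ 2.3189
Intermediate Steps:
-314539/(-225110 - 140689) - 212597/(-145713) = -314539/(-365799) - 212597*(-1/145713) = -314539*(-1/365799) + 212597/145713 = 314539/365799 + 212597/145713 = 13733354590/5922407743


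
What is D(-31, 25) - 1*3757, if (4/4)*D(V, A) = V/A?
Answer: -93956/25 ≈ -3758.2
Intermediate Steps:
D(V, A) = V/A
D(-31, 25) - 1*3757 = -31/25 - 1*3757 = -31*1/25 - 3757 = -31/25 - 3757 = -93956/25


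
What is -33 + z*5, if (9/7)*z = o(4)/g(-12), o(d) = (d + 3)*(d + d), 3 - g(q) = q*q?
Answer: -43837/1269 ≈ -34.544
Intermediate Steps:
g(q) = 3 - q**2 (g(q) = 3 - q*q = 3 - q**2)
o(d) = 2*d*(3 + d) (o(d) = (3 + d)*(2*d) = 2*d*(3 + d))
z = -392/1269 (z = 7*((2*4*(3 + 4))/(3 - 1*(-12)**2))/9 = 7*((2*4*7)/(3 - 1*144))/9 = 7*(56/(3 - 144))/9 = 7*(56/(-141))/9 = 7*(56*(-1/141))/9 = (7/9)*(-56/141) = -392/1269 ≈ -0.30890)
-33 + z*5 = -33 - 392/1269*5 = -33 - 1960/1269 = -43837/1269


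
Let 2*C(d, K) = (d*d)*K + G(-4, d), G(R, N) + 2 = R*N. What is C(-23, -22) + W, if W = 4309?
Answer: -1465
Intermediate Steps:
G(R, N) = -2 + N*R (G(R, N) = -2 + R*N = -2 + N*R)
C(d, K) = -1 - 2*d + K*d²/2 (C(d, K) = ((d*d)*K + (-2 + d*(-4)))/2 = (d²*K + (-2 - 4*d))/2 = (K*d² + (-2 - 4*d))/2 = (-2 - 4*d + K*d²)/2 = -1 - 2*d + K*d²/2)
C(-23, -22) + W = (-1 - 2*(-23) + (½)*(-22)*(-23)²) + 4309 = (-1 + 46 + (½)*(-22)*529) + 4309 = (-1 + 46 - 5819) + 4309 = -5774 + 4309 = -1465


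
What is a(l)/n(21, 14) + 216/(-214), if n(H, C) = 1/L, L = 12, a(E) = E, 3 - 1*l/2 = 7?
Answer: -10380/107 ≈ -97.009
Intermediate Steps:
l = -8 (l = 6 - 2*7 = 6 - 14 = -8)
n(H, C) = 1/12
a(l)/n(21, 14) + 216/(-214) = -8/1/12 + 216/(-214) = -8*12 + 216*(-1/214) = -96 - 108/107 = -10380/107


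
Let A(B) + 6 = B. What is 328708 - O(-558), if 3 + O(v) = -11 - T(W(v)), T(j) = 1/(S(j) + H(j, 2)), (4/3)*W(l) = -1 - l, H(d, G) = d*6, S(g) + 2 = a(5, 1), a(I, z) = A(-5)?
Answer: 1639336616/4987 ≈ 3.2872e+5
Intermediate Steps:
A(B) = -6 + B
a(I, z) = -11 (a(I, z) = -6 - 5 = -11)
S(g) = -13 (S(g) = -2 - 11 = -13)
H(d, G) = 6*d
W(l) = -¾ - 3*l/4 (W(l) = 3*(-1 - l)/4 = -¾ - 3*l/4)
T(j) = 1/(-13 + 6*j)
O(v) = -14 - 1/(-35/2 - 9*v/2) (O(v) = -3 + (-11 - 1/(-13 + 6*(-¾ - 3*v/4))) = -3 + (-11 - 1/(-13 + (-9/2 - 9*v/2))) = -3 + (-11 - 1/(-35/2 - 9*v/2)) = -14 - 1/(-35/2 - 9*v/2))
328708 - O(-558) = 328708 - 2*(-244 - 63*(-558))/(35 + 9*(-558)) = 328708 - 2*(-244 + 35154)/(35 - 5022) = 328708 - 2*34910/(-4987) = 328708 - 2*(-1)*34910/4987 = 328708 - 1*(-69820/4987) = 328708 + 69820/4987 = 1639336616/4987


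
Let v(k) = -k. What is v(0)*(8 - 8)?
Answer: 0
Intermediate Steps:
v(0)*(8 - 8) = (-1*0)*(8 - 8) = 0*0 = 0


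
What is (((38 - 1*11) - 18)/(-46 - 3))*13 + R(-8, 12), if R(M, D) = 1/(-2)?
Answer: -283/98 ≈ -2.8878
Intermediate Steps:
R(M, D) = -½
(((38 - 1*11) - 18)/(-46 - 3))*13 + R(-8, 12) = (((38 - 1*11) - 18)/(-46 - 3))*13 - ½ = (((38 - 11) - 18)/(-49))*13 - ½ = ((27 - 18)*(-1/49))*13 - ½ = (9*(-1/49))*13 - ½ = -9/49*13 - ½ = -117/49 - ½ = -283/98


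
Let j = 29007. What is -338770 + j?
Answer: -309763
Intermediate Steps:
-338770 + j = -338770 + 29007 = -309763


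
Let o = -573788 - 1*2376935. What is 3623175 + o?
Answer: 672452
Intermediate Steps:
o = -2950723 (o = -573788 - 2376935 = -2950723)
3623175 + o = 3623175 - 2950723 = 672452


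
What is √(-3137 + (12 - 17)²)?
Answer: 2*I*√778 ≈ 55.785*I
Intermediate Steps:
√(-3137 + (12 - 17)²) = √(-3137 + (-5)²) = √(-3137 + 25) = √(-3112) = 2*I*√778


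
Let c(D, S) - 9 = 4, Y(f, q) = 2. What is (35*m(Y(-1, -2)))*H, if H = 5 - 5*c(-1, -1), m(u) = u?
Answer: -4200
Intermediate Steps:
c(D, S) = 13 (c(D, S) = 9 + 4 = 13)
H = -60 (H = 5 - 5*13 = 5 - 65 = -60)
(35*m(Y(-1, -2)))*H = (35*2)*(-60) = 70*(-60) = -4200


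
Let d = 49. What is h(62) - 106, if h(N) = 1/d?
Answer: -5193/49 ≈ -105.98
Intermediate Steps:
h(N) = 1/49
h(62) - 106 = 1/49 - 106 = -5193/49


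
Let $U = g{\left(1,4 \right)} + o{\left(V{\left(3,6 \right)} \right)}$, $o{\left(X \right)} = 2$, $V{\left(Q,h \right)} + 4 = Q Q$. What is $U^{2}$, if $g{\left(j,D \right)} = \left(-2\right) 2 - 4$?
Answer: $36$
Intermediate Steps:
$V{\left(Q,h \right)} = -4 + Q^{2}$ ($V{\left(Q,h \right)} = -4 + Q Q = -4 + Q^{2}$)
$g{\left(j,D \right)} = -8$ ($g{\left(j,D \right)} = -4 - 4 = -8$)
$U = -6$ ($U = -8 + 2 = -6$)
$U^{2} = \left(-6\right)^{2} = 36$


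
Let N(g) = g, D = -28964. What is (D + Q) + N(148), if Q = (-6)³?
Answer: -29032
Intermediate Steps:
Q = -216
(D + Q) + N(148) = (-28964 - 216) + 148 = -29180 + 148 = -29032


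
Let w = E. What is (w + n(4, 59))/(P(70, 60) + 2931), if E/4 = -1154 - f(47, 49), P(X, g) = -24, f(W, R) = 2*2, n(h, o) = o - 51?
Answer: -272/171 ≈ -1.5906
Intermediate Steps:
n(h, o) = -51 + o
f(W, R) = 4
E = -4632 (E = 4*(-1154 - 1*4) = 4*(-1154 - 4) = 4*(-1158) = -4632)
w = -4632
(w + n(4, 59))/(P(70, 60) + 2931) = (-4632 + (-51 + 59))/(-24 + 2931) = (-4632 + 8)/2907 = -4624*1/2907 = -272/171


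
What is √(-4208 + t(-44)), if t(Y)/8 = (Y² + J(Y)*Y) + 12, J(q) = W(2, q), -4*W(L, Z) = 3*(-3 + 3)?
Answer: 12*√79 ≈ 106.66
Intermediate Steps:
W(L, Z) = 0 (W(L, Z) = -3*(-3 + 3)/4 = -3*0/4 = -¼*0 = 0)
J(q) = 0
t(Y) = 96 + 8*Y² (t(Y) = 8*((Y² + 0*Y) + 12) = 8*((Y² + 0) + 12) = 8*(Y² + 12) = 8*(12 + Y²) = 96 + 8*Y²)
√(-4208 + t(-44)) = √(-4208 + (96 + 8*(-44)²)) = √(-4208 + (96 + 8*1936)) = √(-4208 + (96 + 15488)) = √(-4208 + 15584) = √11376 = 12*√79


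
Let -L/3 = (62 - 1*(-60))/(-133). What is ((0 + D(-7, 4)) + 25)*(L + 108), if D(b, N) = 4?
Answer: 427170/133 ≈ 3211.8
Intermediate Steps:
L = 366/133 (L = -3*(62 - 1*(-60))/(-133) = -3*(62 + 60)*(-1)/133 = -366*(-1)/133 = -3*(-122/133) = 366/133 ≈ 2.7519)
((0 + D(-7, 4)) + 25)*(L + 108) = ((0 + 4) + 25)*(366/133 + 108) = (4 + 25)*(14730/133) = 29*(14730/133) = 427170/133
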